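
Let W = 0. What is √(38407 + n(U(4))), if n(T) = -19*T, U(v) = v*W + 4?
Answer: 3*√4259 ≈ 195.78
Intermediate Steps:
U(v) = 4 (U(v) = v*0 + 4 = 0 + 4 = 4)
√(38407 + n(U(4))) = √(38407 - 19*4) = √(38407 - 76) = √38331 = 3*√4259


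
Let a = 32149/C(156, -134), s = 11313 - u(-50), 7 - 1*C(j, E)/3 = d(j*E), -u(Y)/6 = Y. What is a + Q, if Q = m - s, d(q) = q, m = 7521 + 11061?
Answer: 474858226/62733 ≈ 7569.5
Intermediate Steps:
u(Y) = -6*Y
m = 18582
C(j, E) = 21 - 3*E*j (C(j, E) = 21 - 3*j*E = 21 - 3*E*j)
s = 11013 (s = 11313 - (-6)*(-50) = 11313 - 1*300 = 11313 - 300 = 11013)
a = 32149/62733 (a = 32149/(21 - 3*(-134)*156) = 32149/(21 + 62712) = 32149/62733 ≈ 0.51247)
Q = 7569 (Q = 18582 - 1*11013 = 18582 - 11013 = 7569)
a + Q = 32149/62733 + 7569 = 474858226/62733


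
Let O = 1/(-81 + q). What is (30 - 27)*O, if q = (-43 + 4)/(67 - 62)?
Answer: -5/148 ≈ -0.033784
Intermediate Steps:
q = -39/5 ≈ -7.8000
O = -5/444 (O = 1/(-81 - 39/5) = 1/(-444/5) = -5/444 ≈ -0.011261)
(30 - 27)*O = (30 - 27)*(-5/444) = 3*(-5/444) = -5/148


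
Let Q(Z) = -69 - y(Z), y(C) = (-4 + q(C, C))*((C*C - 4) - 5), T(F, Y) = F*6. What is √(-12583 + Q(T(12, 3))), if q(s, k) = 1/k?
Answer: √127618/4 ≈ 89.309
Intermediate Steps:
T(F, Y) = 6*F
y(C) = (-9 + C²)*(-4 + 1/C) (y(C) = (-4 + 1/C)*((C*C - 4) - 5) = (-4 + 1/C)*((C² - 4) - 5) = (-4 + 1/C)*((-4 + C²) - 5) = (-4 + 1/C)*(-9 + C²) = (-9 + C²)*(-4 + 1/C))
Q(Z) = -105 - Z + 4*Z² + 9/Z (Q(Z) = -69 - (36 + Z - 9/Z - 4*Z²) = -69 + (-36 - Z + 4*Z² + 9/Z) = -105 - Z + 4*Z² + 9/Z)
√(-12583 + Q(T(12, 3))) = √(-12583 + (-105 - 6*12 + 4*(6*12)² + 9/((6*12)))) = √(-12583 + (-105 - 1*72 + 4*72² + 9/72)) = √(-12583 + (-105 - 72 + 4*5184 + 9*(1/72))) = √(-12583 + (-105 - 72 + 20736 + ⅛)) = √(-12583 + 164473/8) = √(63809/8) = √127618/4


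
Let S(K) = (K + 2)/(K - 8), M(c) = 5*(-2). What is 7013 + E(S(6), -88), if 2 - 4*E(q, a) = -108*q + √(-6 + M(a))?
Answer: 13811/2 - I ≈ 6905.5 - 1.0*I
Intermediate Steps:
M(c) = -10
S(K) = (2 + K)/(-8 + K)
E(q, a) = ½ - I + 27*q (E(q, a) = ½ - (-108*q + √(-6 - 10))/4 = ½ - (-108*q + √(-16))/4 = ½ - (-108*q + 4*I)/4 = ½ + (-I + 27*q) = ½ - I + 27*q)
7013 + E(S(6), -88) = 7013 + (½ - I + 27*((2 + 6)/(-8 + 6))) = 7013 + (½ - I + 27*(8/(-2))) = 7013 + (½ - I + 27*(-½*8)) = 7013 + (½ - I + 27*(-4)) = 7013 + (½ - I - 108) = 7013 + (-215/2 - I) = 13811/2 - I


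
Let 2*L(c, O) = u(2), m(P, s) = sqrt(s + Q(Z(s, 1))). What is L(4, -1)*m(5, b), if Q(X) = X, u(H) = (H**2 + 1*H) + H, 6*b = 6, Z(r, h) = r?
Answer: 4*sqrt(2) ≈ 5.6569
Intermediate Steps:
b = 1 (b = (1/6)*6 = 1)
u(H) = H**2 + 2*H (u(H) = (H**2 + H) + H = (H + H**2) + H = H**2 + 2*H)
m(P, s) = sqrt(2)*sqrt(s) (m(P, s) = sqrt(s + s) = sqrt(2*s) = sqrt(2)*sqrt(s))
L(c, O) = 4 (L(c, O) = (2*(2 + 2))/2 = (2*4)/2 = (1/2)*8 = 4)
L(4, -1)*m(5, b) = 4*(sqrt(2)*sqrt(1)) = 4*(sqrt(2)*1) = 4*sqrt(2)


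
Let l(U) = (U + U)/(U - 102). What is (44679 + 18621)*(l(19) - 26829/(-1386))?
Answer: 695065650/581 ≈ 1.1963e+6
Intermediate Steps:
l(U) = 2*U/(-102 + U) (l(U) = (2*U)/(-102 + U) = 2*U/(-102 + U))
(44679 + 18621)*(l(19) - 26829/(-1386)) = (44679 + 18621)*(2*19/(-102 + 19) - 26829/(-1386)) = 63300*(2*19/(-83) - 26829*(-1/1386)) = 63300*(2*19*(-1/83) + 271/14) = 63300*(-38/83 + 271/14) = 63300*(21961/1162) = 695065650/581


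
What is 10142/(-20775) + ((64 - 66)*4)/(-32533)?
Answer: -329783486/675873075 ≈ -0.48794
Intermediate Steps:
10142/(-20775) + ((64 - 66)*4)/(-32533) = 10142*(-1/20775) - 2*4*(-1/32533) = -10142/20775 - 8*(-1/32533) = -10142/20775 + 8/32533 = -329783486/675873075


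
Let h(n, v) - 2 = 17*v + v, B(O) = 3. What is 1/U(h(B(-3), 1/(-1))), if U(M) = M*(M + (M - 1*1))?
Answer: 1/528 ≈ 0.0018939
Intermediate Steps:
h(n, v) = 2 + 18*v (h(n, v) = 2 + (17*v + v) = 2 + 18*v)
U(M) = M*(-1 + 2*M) (U(M) = M*(M + (M - 1)) = M*(M + (-1 + M)) = M*(-1 + 2*M))
1/U(h(B(-3), 1/(-1))) = 1/((2 + 18/(-1))*(-1 + 2*(2 + 18/(-1)))) = 1/((2 + 18*(-1))*(-1 + 2*(2 + 18*(-1)))) = 1/((2 - 18)*(-1 + 2*(2 - 18))) = 1/(-16*(-1 + 2*(-16))) = 1/(-16*(-1 - 32)) = 1/(-16*(-33)) = 1/528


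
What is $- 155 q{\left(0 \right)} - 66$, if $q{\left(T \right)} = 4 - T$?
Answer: $-686$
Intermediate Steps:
$- 155 q{\left(0 \right)} - 66 = - 155 \left(4 - 0\right) - 66 = - 155 \left(4 + 0\right) - 66 = \left(-155\right) 4 - 66 = -620 - 66 = -686$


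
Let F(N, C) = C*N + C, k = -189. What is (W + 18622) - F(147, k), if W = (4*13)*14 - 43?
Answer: 47279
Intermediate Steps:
F(N, C) = C + C*N
W = 685 (W = 52*14 - 43 = 728 - 43 = 685)
(W + 18622) - F(147, k) = (685 + 18622) - (-189)*(1 + 147) = 19307 - (-189)*148 = 19307 - 1*(-27972) = 19307 + 27972 = 47279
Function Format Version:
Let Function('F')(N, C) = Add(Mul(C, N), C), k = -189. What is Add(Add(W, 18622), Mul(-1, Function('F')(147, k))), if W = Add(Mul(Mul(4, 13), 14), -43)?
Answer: 47279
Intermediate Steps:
Function('F')(N, C) = Add(C, Mul(C, N))
W = 685 (W = Add(Mul(52, 14), -43) = Add(728, -43) = 685)
Add(Add(W, 18622), Mul(-1, Function('F')(147, k))) = Add(Add(685, 18622), Mul(-1, Mul(-189, Add(1, 147)))) = Add(19307, Mul(-1, Mul(-189, 148))) = Add(19307, Mul(-1, -27972)) = Add(19307, 27972) = 47279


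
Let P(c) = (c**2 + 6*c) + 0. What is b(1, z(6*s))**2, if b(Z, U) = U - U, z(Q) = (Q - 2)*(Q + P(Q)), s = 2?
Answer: 0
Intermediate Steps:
P(c) = c**2 + 6*c
z(Q) = (-2 + Q)*(Q + Q*(6 + Q)) (z(Q) = (Q - 2)*(Q + Q*(6 + Q)) = (-2 + Q)*(Q + Q*(6 + Q)))
b(Z, U) = 0
b(1, z(6*s))**2 = 0**2 = 0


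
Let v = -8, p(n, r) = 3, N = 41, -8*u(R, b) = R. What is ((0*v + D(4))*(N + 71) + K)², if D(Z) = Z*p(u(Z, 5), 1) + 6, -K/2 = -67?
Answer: 4622500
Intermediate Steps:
u(R, b) = -R/8
K = 134 (K = -2*(-67) = 134)
D(Z) = 6 + 3*Z (D(Z) = Z*3 + 6 = 3*Z + 6 = 6 + 3*Z)
((0*v + D(4))*(N + 71) + K)² = ((0*(-8) + (6 + 3*4))*(41 + 71) + 134)² = ((0 + (6 + 12))*112 + 134)² = ((0 + 18)*112 + 134)² = (18*112 + 134)² = (2016 + 134)² = 2150² = 4622500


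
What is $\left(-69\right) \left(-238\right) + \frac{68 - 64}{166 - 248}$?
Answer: $\frac{673300}{41} \approx 16422.0$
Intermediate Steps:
$\left(-69\right) \left(-238\right) + \frac{68 - 64}{166 - 248} = 16422 + \frac{4}{-82} = 16422 + 4 \left(- \frac{1}{82}\right) = 16422 - \frac{2}{41} = \frac{673300}{41}$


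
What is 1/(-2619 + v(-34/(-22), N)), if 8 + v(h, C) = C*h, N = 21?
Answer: -11/28540 ≈ -0.00038542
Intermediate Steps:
v(h, C) = -8 + C*h
1/(-2619 + v(-34/(-22), N)) = 1/(-2619 + (-8 + 21*(-34/(-22)))) = 1/(-2619 + (-8 + 21*(-34*(-1/22)))) = 1/(-2619 + (-8 + 21*(17/11))) = 1/(-2619 + (-8 + 357/11)) = 1/(-2619 + 269/11) = 1/(-28540/11) = -11/28540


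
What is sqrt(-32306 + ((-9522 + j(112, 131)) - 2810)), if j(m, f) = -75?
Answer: I*sqrt(44713) ≈ 211.45*I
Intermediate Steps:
sqrt(-32306 + ((-9522 + j(112, 131)) - 2810)) = sqrt(-32306 + ((-9522 - 75) - 2810)) = sqrt(-32306 + (-9597 - 2810)) = sqrt(-32306 - 12407) = sqrt(-44713) = I*sqrt(44713)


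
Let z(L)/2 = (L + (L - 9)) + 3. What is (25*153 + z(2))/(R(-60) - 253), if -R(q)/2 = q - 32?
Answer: -3821/69 ≈ -55.377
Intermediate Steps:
z(L) = -12 + 4*L (z(L) = 2*((L + (L - 9)) + 3) = 2*((L + (-9 + L)) + 3) = 2*((-9 + 2*L) + 3) = 2*(-6 + 2*L) = -12 + 4*L)
R(q) = 64 - 2*q (R(q) = -2*(q - 32) = -2*(-32 + q) = 64 - 2*q)
(25*153 + z(2))/(R(-60) - 253) = (25*153 + (-12 + 4*2))/((64 - 2*(-60)) - 253) = (3825 + (-12 + 8))/((64 + 120) - 253) = (3825 - 4)/(184 - 253) = 3821/(-69) = 3821*(-1/69) = -3821/69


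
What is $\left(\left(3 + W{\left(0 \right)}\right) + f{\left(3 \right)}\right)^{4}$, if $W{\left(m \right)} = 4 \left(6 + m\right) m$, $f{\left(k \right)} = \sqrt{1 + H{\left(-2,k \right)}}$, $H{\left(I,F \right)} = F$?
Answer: $625$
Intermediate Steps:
$f{\left(k \right)} = \sqrt{1 + k}$
$W{\left(m \right)} = m \left(24 + 4 m\right)$ ($W{\left(m \right)} = \left(24 + 4 m\right) m = m \left(24 + 4 m\right)$)
$\left(\left(3 + W{\left(0 \right)}\right) + f{\left(3 \right)}\right)^{4} = \left(\left(3 + 4 \cdot 0 \left(6 + 0\right)\right) + \sqrt{1 + 3}\right)^{4} = \left(\left(3 + 4 \cdot 0 \cdot 6\right) + \sqrt{4}\right)^{4} = \left(\left(3 + 0\right) + 2\right)^{4} = \left(3 + 2\right)^{4} = 5^{4} = 625$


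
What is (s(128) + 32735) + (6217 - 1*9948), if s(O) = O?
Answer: 29132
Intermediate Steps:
(s(128) + 32735) + (6217 - 1*9948) = (128 + 32735) + (6217 - 1*9948) = 32863 + (6217 - 9948) = 32863 - 3731 = 29132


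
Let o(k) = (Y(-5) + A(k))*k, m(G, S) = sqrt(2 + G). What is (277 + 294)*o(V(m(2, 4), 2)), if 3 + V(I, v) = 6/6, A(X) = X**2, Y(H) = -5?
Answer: 1142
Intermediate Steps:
V(I, v) = -2 (V(I, v) = -3 + 6/6 = -3 + 6*(1/6) = -3 + 1 = -2)
o(k) = k*(-5 + k**2) (o(k) = (-5 + k**2)*k = k*(-5 + k**2))
(277 + 294)*o(V(m(2, 4), 2)) = (277 + 294)*(-2*(-5 + (-2)**2)) = 571*(-2*(-5 + 4)) = 571*(-2*(-1)) = 571*2 = 1142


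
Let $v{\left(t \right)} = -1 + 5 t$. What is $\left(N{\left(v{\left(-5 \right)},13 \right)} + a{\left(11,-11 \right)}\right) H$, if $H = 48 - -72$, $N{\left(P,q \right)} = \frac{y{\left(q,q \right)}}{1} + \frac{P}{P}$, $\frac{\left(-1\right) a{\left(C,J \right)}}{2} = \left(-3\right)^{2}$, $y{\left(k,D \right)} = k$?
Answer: $-480$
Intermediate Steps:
$a{\left(C,J \right)} = -18$ ($a{\left(C,J \right)} = - 2 \left(-3\right)^{2} = \left(-2\right) 9 = -18$)
$N{\left(P,q \right)} = 1 + q$ ($N{\left(P,q \right)} = \frac{q}{1} + \frac{P}{P} = q 1 + 1 = q + 1 = 1 + q$)
$H = 120$ ($H = 48 + 72 = 120$)
$\left(N{\left(v{\left(-5 \right)},13 \right)} + a{\left(11,-11 \right)}\right) H = \left(\left(1 + 13\right) - 18\right) 120 = \left(14 - 18\right) 120 = \left(-4\right) 120 = -480$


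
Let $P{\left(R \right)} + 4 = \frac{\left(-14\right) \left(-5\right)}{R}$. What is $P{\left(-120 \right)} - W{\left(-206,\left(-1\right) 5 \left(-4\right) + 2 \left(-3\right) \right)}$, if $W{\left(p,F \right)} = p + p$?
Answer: $\frac{4889}{12} \approx 407.42$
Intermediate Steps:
$P{\left(R \right)} = -4 + \frac{70}{R}$ ($P{\left(R \right)} = -4 + \frac{\left(-14\right) \left(-5\right)}{R} = -4 + \frac{70}{R}$)
$W{\left(p,F \right)} = 2 p$
$P{\left(-120 \right)} - W{\left(-206,\left(-1\right) 5 \left(-4\right) + 2 \left(-3\right) \right)} = \left(-4 + \frac{70}{-120}\right) - 2 \left(-206\right) = \left(-4 + 70 \left(- \frac{1}{120}\right)\right) - -412 = \left(-4 - \frac{7}{12}\right) + 412 = - \frac{55}{12} + 412 = \frac{4889}{12}$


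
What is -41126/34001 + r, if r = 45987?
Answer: 1563562861/34001 ≈ 45986.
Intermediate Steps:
-41126/34001 + r = -41126/34001 + 45987 = 1563562861/34001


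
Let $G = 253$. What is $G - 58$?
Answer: $195$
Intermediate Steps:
$G - 58 = 253 - 58 = 195$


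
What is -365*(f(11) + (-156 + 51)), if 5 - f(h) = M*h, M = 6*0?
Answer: 36500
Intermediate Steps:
M = 0
f(h) = 5 (f(h) = 5 - 0*h = 5 - 1*0 = 5 + 0 = 5)
-365*(f(11) + (-156 + 51)) = -365*(5 + (-156 + 51)) = -365*(5 - 105) = -365*(-100) = 36500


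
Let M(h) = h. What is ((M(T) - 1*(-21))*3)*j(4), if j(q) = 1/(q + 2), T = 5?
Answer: 13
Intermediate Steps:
j(q) = 1/(2 + q)
((M(T) - 1*(-21))*3)*j(4) = ((5 - 1*(-21))*3)/(2 + 4) = ((5 + 21)*3)/6 = (26*3)*(⅙) = 78*(⅙) = 13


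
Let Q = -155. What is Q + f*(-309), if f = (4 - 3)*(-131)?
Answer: 40324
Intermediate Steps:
f = -131 (f = 1*(-131) = -131)
Q + f*(-309) = -155 - 131*(-309) = -155 + 40479 = 40324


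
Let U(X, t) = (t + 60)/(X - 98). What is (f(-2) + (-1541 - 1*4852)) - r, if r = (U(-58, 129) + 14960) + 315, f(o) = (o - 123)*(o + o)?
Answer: -1100673/52 ≈ -21167.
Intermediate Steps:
f(o) = 2*o*(-123 + o) (f(o) = (-123 + o)*(2*o) = 2*o*(-123 + o))
U(X, t) = (60 + t)/(-98 + X)
r = 794237/52 (r = ((60 + 129)/(-98 - 58) + 14960) + 315 = (189/(-156) + 14960) + 315 = (-1/156*189 + 14960) + 315 = (-63/52 + 14960) + 315 = 777857/52 + 315 = 794237/52 ≈ 15274.)
(f(-2) + (-1541 - 1*4852)) - r = (2*(-2)*(-123 - 2) + (-1541 - 1*4852)) - 1*794237/52 = (2*(-2)*(-125) + (-1541 - 4852)) - 794237/52 = (500 - 6393) - 794237/52 = -5893 - 794237/52 = -1100673/52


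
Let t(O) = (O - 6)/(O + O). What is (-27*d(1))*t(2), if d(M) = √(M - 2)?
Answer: 27*I ≈ 27.0*I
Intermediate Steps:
t(O) = (-6 + O)/(2*O) (t(O) = (-6 + O)/((2*O)) = (-6 + O)*(1/(2*O)) = (-6 + O)/(2*O))
d(M) = √(-2 + M)
(-27*d(1))*t(2) = (-27*√(-2 + 1))*((½)*(-6 + 2)/2) = (-27*I)*((½)*(½)*(-4)) = -27*I*(-1) = 27*I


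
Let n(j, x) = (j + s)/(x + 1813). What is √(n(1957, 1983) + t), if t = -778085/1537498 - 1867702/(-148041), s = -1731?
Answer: 16*√61611047110932345403714662/36000748600947 ≈ 3.4885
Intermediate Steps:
n(j, x) = (-1731 + j)/(1813 + x) (n(j, x) = (j - 1731)/(x + 1813) = (-1731 + j)/(1813 + x))
t = 2756399608111/227612741418 (t = -778085*1/1537498 - 1867702*(-1/148041) = -778085/1537498 + 1867702/148041 = 2756399608111/227612741418 ≈ 12.110)
√(n(1957, 1983) + t) = √((-1731 + 1957)/(1813 + 1983) + 2756399608111/227612741418) = √(226/3796 + 2756399608111/227612741418) = √((1/3796)*226 + 2756399608111/227612741418) = √(113/1898 + 2756399608111/227612741418) = √(1314341673993728/108002245802841) = 16*√61611047110932345403714662/36000748600947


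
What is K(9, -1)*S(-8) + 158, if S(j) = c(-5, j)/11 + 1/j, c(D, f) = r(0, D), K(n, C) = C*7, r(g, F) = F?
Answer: 14261/88 ≈ 162.06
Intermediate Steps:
K(n, C) = 7*C
c(D, f) = D
S(j) = -5/11 + 1/j
K(9, -1)*S(-8) + 158 = (7*(-1))*(-5/11 + 1/(-8)) + 158 = -7*(-5/11 - ⅛) + 158 = -7*(-51/88) + 158 = 357/88 + 158 = 14261/88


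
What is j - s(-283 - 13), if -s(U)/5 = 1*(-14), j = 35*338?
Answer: 11760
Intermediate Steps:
j = 11830
s(U) = 70 (s(U) = -5*(-14) = 70)
j - s(-283 - 13) = 11830 - 1*70 = 11830 - 70 = 11760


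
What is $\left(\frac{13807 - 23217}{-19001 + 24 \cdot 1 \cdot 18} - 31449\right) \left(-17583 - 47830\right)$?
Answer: $\frac{38199038015323}{18569} \approx 2.0571 \cdot 10^{9}$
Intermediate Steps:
$\left(\frac{13807 - 23217}{-19001 + 24 \cdot 1 \cdot 18} - 31449\right) \left(-17583 - 47830\right) = \left(- \frac{9410}{-19001 + 24 \cdot 18} - 31449\right) \left(-65413\right) = \left(- \frac{9410}{-19001 + 432} - 31449\right) \left(-65413\right) = \left(- \frac{9410}{-18569} - 31449\right) \left(-65413\right) = \left(\left(-9410\right) \left(- \frac{1}{18569}\right) - 31449\right) \left(-65413\right) = \left(\frac{9410}{18569} - 31449\right) \left(-65413\right) = \left(- \frac{583967071}{18569}\right) \left(-65413\right) = \frac{38199038015323}{18569}$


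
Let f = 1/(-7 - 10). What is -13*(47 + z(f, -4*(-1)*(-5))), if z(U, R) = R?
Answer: -351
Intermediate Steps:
f = -1/17 (f = 1/(-17) = -1/17 ≈ -0.058824)
-13*(47 + z(f, -4*(-1)*(-5))) = -13*(47 - 4*(-1)*(-5)) = -13*(47 + 4*(-5)) = -13*(47 - 20) = -13*27 = -351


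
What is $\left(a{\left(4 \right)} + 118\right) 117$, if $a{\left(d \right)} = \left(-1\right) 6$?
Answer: $13104$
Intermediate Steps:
$a{\left(d \right)} = -6$
$\left(a{\left(4 \right)} + 118\right) 117 = \left(-6 + 118\right) 117 = 112 \cdot 117 = 13104$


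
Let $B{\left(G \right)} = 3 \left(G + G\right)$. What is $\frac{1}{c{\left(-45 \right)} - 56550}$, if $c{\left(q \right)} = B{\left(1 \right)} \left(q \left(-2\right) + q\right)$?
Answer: $- \frac{1}{56280} \approx -1.7768 \cdot 10^{-5}$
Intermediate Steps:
$B{\left(G \right)} = 6 G$ ($B{\left(G \right)} = 3 \cdot 2 G = 6 G$)
$c{\left(q \right)} = - 6 q$ ($c{\left(q \right)} = 6 \cdot 1 \left(q \left(-2\right) + q\right) = 6 \left(- 2 q + q\right) = 6 \left(- q\right) = - 6 q$)
$\frac{1}{c{\left(-45 \right)} - 56550} = \frac{1}{\left(-6\right) \left(-45\right) - 56550} = \frac{1}{270 - 56550} = \frac{1}{-56280} = - \frac{1}{56280}$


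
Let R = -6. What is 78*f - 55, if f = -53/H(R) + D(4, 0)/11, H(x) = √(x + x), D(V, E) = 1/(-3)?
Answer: -631/11 + 689*I*√3 ≈ -57.364 + 1193.4*I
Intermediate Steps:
D(V, E) = -⅓
H(x) = √2*√x (H(x) = √(2*x) = √2*√x)
f = -1/33 + 53*I*√3/6 (f = -53*(-I*√3/6) - ⅓/11 = -53*(-I*√3/6) - ⅓*1/11 = -53*(-I*√3/6) - 1/33 = -(-53)*I*√3/6 - 1/33 = 53*I*√3/6 - 1/33 = -1/33 + 53*I*√3/6 ≈ -0.030303 + 15.3*I)
78*f - 55 = 78*(-1/33 + 53*I*√3/6) - 55 = (-26/11 + 689*I*√3) - 55 = -631/11 + 689*I*√3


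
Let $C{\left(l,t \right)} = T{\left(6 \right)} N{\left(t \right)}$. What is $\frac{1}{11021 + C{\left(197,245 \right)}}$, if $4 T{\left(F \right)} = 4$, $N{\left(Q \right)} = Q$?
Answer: $\frac{1}{11266} \approx 8.8763 \cdot 10^{-5}$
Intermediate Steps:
$T{\left(F \right)} = 1$ ($T{\left(F \right)} = \frac{1}{4} \cdot 4 = 1$)
$C{\left(l,t \right)} = t$ ($C{\left(l,t \right)} = 1 t = t$)
$\frac{1}{11021 + C{\left(197,245 \right)}} = \frac{1}{11021 + 245} = \frac{1}{11266}$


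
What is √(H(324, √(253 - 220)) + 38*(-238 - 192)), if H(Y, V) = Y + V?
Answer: √(-16016 + √33) ≈ 126.53*I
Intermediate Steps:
H(Y, V) = V + Y
√(H(324, √(253 - 220)) + 38*(-238 - 192)) = √((√(253 - 220) + 324) + 38*(-238 - 192)) = √((√33 + 324) + 38*(-430)) = √((324 + √33) - 16340) = √(-16016 + √33)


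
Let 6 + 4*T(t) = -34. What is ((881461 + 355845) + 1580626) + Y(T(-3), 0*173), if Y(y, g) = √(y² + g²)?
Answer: 2817942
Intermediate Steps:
T(t) = -10 (T(t) = -3/2 + (¼)*(-34) = -3/2 - 17/2 = -10)
Y(y, g) = √(g² + y²)
((881461 + 355845) + 1580626) + Y(T(-3), 0*173) = ((881461 + 355845) + 1580626) + √((0*173)² + (-10)²) = (1237306 + 1580626) + √(0² + 100) = 2817932 + √(0 + 100) = 2817932 + √100 = 2817932 + 10 = 2817942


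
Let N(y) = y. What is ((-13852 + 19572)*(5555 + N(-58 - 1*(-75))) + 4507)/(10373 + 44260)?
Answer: 10625449/18211 ≈ 583.46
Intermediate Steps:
((-13852 + 19572)*(5555 + N(-58 - 1*(-75))) + 4507)/(10373 + 44260) = ((-13852 + 19572)*(5555 + (-58 - 1*(-75))) + 4507)/(10373 + 44260) = (5720*(5555 + (-58 + 75)) + 4507)/54633 = (5720*(5555 + 17) + 4507)*(1/54633) = (5720*5572 + 4507)*(1/54633) = (31871840 + 4507)*(1/54633) = 31876347*(1/54633) = 10625449/18211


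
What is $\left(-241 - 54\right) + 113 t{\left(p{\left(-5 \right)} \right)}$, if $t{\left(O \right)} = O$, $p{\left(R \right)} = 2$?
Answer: $-69$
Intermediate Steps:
$\left(-241 - 54\right) + 113 t{\left(p{\left(-5 \right)} \right)} = \left(-241 - 54\right) + 113 \cdot 2 = -295 + 226 = -69$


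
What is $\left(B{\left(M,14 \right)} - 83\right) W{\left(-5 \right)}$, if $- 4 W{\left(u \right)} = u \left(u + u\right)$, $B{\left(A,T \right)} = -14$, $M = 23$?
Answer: $\frac{2425}{2} \approx 1212.5$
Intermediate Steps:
$W{\left(u \right)} = - \frac{u^{2}}{2}$ ($W{\left(u \right)} = - \frac{u \left(u + u\right)}{4} = - \frac{u 2 u}{4} = - \frac{2 u^{2}}{4} = - \frac{u^{2}}{2}$)
$\left(B{\left(M,14 \right)} - 83\right) W{\left(-5 \right)} = \left(-14 - 83\right) \left(- \frac{\left(-5\right)^{2}}{2}\right) = - 97 \left(\left(- \frac{1}{2}\right) 25\right) = \left(-97\right) \left(- \frac{25}{2}\right) = \frac{2425}{2}$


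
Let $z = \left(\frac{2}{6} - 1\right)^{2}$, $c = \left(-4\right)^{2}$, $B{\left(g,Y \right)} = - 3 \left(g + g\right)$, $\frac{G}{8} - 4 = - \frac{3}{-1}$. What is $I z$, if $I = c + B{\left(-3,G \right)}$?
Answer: $\frac{136}{9} \approx 15.111$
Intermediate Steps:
$G = 56$ ($G = 32 + 8 \left(- \frac{3}{-1}\right) = 32 + 8 \left(\left(-3\right) \left(-1\right)\right) = 32 + 8 \cdot 3 = 32 + 24 = 56$)
$B{\left(g,Y \right)} = - 6 g$ ($B{\left(g,Y \right)} = - 3 \cdot 2 g = - 6 g$)
$c = 16$
$I = 34$ ($I = 16 - -18 = 16 + 18 = 34$)
$z = \frac{4}{9}$ ($z = \left(2 \cdot \frac{1}{6} - 1\right)^{2} = \left(\frac{1}{3} - 1\right)^{2} = \left(- \frac{2}{3}\right)^{2} = \frac{4}{9} \approx 0.44444$)
$I z = 34 \cdot \frac{4}{9} = \frac{136}{9}$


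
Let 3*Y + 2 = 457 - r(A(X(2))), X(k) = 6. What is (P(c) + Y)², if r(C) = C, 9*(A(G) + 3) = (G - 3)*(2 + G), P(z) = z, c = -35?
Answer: 1104601/81 ≈ 13637.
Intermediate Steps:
A(G) = -3 + (-3 + G)*(2 + G)/9 (A(G) = -3 + ((G - 3)*(2 + G))/9 = -3 + ((-3 + G)*(2 + G))/9 = -3 + (-3 + G)*(2 + G)/9)
Y = 1366/9 (Y = -⅔ + (457 - (-11/3 - ⅑*6 + (⅑)*6²))/3 = -⅔ + (457 - (-11/3 - ⅔ + (⅑)*36))/3 = -⅔ + (457 - (-11/3 - ⅔ + 4))/3 = -⅔ + (457 - 1*(-⅓))/3 = -⅔ + (457 + ⅓)/3 = -⅔ + (⅓)*(1372/3) = -⅔ + 1372/9 = 1366/9 ≈ 151.78)
(P(c) + Y)² = (-35 + 1366/9)² = (1051/9)² = 1104601/81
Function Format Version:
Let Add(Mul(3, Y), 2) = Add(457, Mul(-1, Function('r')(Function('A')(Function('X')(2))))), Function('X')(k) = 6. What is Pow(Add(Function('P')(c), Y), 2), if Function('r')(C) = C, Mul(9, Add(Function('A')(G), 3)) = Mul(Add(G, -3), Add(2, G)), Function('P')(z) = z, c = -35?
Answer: Rational(1104601, 81) ≈ 13637.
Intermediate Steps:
Function('A')(G) = Add(-3, Mul(Rational(1, 9), Add(-3, G), Add(2, G))) (Function('A')(G) = Add(-3, Mul(Rational(1, 9), Mul(Add(G, -3), Add(2, G)))) = Add(-3, Mul(Rational(1, 9), Mul(Add(-3, G), Add(2, G)))) = Add(-3, Mul(Rational(1, 9), Add(-3, G), Add(2, G))))
Y = Rational(1366, 9) (Y = Add(Rational(-2, 3), Mul(Rational(1, 3), Add(457, Mul(-1, Add(Rational(-11, 3), Mul(Rational(-1, 9), 6), Mul(Rational(1, 9), Pow(6, 2))))))) = Add(Rational(-2, 3), Mul(Rational(1, 3), Add(457, Mul(-1, Add(Rational(-11, 3), Rational(-2, 3), Mul(Rational(1, 9), 36)))))) = Add(Rational(-2, 3), Mul(Rational(1, 3), Add(457, Mul(-1, Add(Rational(-11, 3), Rational(-2, 3), 4))))) = Add(Rational(-2, 3), Mul(Rational(1, 3), Add(457, Mul(-1, Rational(-1, 3))))) = Add(Rational(-2, 3), Mul(Rational(1, 3), Add(457, Rational(1, 3)))) = Add(Rational(-2, 3), Mul(Rational(1, 3), Rational(1372, 3))) = Add(Rational(-2, 3), Rational(1372, 9)) = Rational(1366, 9) ≈ 151.78)
Pow(Add(Function('P')(c), Y), 2) = Pow(Add(-35, Rational(1366, 9)), 2) = Pow(Rational(1051, 9), 2) = Rational(1104601, 81)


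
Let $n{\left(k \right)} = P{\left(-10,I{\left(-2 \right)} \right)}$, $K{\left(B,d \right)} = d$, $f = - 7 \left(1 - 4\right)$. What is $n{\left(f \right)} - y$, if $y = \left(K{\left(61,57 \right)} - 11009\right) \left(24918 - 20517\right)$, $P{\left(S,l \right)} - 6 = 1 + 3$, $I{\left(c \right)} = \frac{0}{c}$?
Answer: $48199762$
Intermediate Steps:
$I{\left(c \right)} = 0$
$P{\left(S,l \right)} = 10$ ($P{\left(S,l \right)} = 6 + \left(1 + 3\right) = 6 + 4 = 10$)
$f = 21$ ($f = \left(-7\right) \left(-3\right) = 21$)
$n{\left(k \right)} = 10$
$y = -48199752$ ($y = \left(57 - 11009\right) \left(24918 - 20517\right) = \left(-10952\right) 4401 = -48199752$)
$n{\left(f \right)} - y = 10 - -48199752 = 10 + 48199752 = 48199762$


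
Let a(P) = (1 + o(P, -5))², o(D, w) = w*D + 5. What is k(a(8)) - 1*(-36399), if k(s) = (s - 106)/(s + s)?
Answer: 42077769/1156 ≈ 36399.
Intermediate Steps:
o(D, w) = 5 + D*w (o(D, w) = D*w + 5 = 5 + D*w)
a(P) = (6 - 5*P)² (a(P) = (1 + (5 + P*(-5)))² = (1 + (5 - 5*P))² = (6 - 5*P)²)
k(s) = (-106 + s)/(2*s) (k(s) = (-106 + s)/((2*s)) = (-106 + s)*(1/(2*s)) = (-106 + s)/(2*s))
k(a(8)) - 1*(-36399) = (-106 + (6 - 5*8)²)/(2*((6 - 5*8)²)) - 1*(-36399) = (-106 + (6 - 40)²)/(2*((6 - 40)²)) + 36399 = (-106 + (-34)²)/(2*((-34)²)) + 36399 = (½)*(-106 + 1156)/1156 + 36399 = (½)*(1/1156)*1050 + 36399 = 525/1156 + 36399 = 42077769/1156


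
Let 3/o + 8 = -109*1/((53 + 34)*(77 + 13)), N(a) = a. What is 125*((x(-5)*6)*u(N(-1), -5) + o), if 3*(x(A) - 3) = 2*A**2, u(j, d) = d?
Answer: -4630675000/62749 ≈ -73797.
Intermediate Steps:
o = -23490/62749 (o = 3/(-8 - 109*1/((53 + 34)*(77 + 13))) = 3/(-8 - 109/(90*87)) = 3/(-8 - 109/7830) = 3/(-62749/7830) = 3*(-7830/62749) = -23490/62749 ≈ -0.37435)
x(A) = 3 + 2*A**2/3 (x(A) = 3 + (2*A**2)/3 = 3 + 2*A**2/3)
125*((x(-5)*6)*u(N(-1), -5) + o) = 125*(((3 + (2/3)*(-5)**2)*6)*(-5) - 23490/62749) = 125*(((3 + (2/3)*25)*6)*(-5) - 23490/62749) = 125*(((3 + 50/3)*6)*(-5) - 23490/62749) = 125*(((59/3)*6)*(-5) - 23490/62749) = 125*(118*(-5) - 23490/62749) = 125*(-590 - 23490/62749) = 125*(-37045400/62749) = -4630675000/62749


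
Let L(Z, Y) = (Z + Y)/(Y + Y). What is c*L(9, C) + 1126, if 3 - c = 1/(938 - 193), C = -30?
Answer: 8396519/7450 ≈ 1127.0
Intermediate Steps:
c = 2234/745 (c = 3 - 1/(938 - 193) = 3 - 1/745 = 2234/745 ≈ 2.9987)
L(Z, Y) = (Y + Z)/(2*Y) (L(Z, Y) = (Y + Z)/((2*Y)) = (Y + Z)*(1/(2*Y)) = (Y + Z)/(2*Y))
c*L(9, C) + 1126 = 2234*((½)*(-30 + 9)/(-30))/745 + 1126 = 2234*((½)*(-1/30)*(-21))/745 + 1126 = (2234/745)*(7/20) + 1126 = 7819/7450 + 1126 = 8396519/7450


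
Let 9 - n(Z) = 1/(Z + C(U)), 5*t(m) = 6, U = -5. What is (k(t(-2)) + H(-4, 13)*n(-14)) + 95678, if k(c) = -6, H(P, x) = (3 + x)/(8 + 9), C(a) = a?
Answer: 30904808/323 ≈ 95681.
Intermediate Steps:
H(P, x) = 3/17 + x/17 (H(P, x) = (3 + x)/17 = (3 + x)*(1/17) = 3/17 + x/17)
t(m) = 6/5 (t(m) = (⅕)*6 = 6/5)
n(Z) = 9 - 1/(-5 + Z) (n(Z) = 9 - 1/(Z - 5) = 9 - 1/(-5 + Z))
(k(t(-2)) + H(-4, 13)*n(-14)) + 95678 = (-6 + (3/17 + (1/17)*13)*((-46 + 9*(-14))/(-5 - 14))) + 95678 = (-6 + (3/17 + 13/17)*((-46 - 126)/(-19))) + 95678 = (-6 + 16*(-1/19*(-172))/17) + 95678 = (-6 + (16/17)*(172/19)) + 95678 = (-6 + 2752/323) + 95678 = 814/323 + 95678 = 30904808/323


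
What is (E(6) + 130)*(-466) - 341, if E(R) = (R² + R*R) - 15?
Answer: -87483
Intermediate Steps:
E(R) = -15 + 2*R² (E(R) = (R² + R²) - 15 = 2*R² - 15 = -15 + 2*R²)
(E(6) + 130)*(-466) - 341 = ((-15 + 2*6²) + 130)*(-466) - 341 = ((-15 + 2*36) + 130)*(-466) - 341 = ((-15 + 72) + 130)*(-466) - 341 = (57 + 130)*(-466) - 341 = 187*(-466) - 341 = -87142 - 341 = -87483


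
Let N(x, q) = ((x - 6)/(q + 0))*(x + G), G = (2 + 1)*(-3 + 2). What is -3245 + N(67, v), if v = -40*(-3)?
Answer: -48187/15 ≈ -3212.5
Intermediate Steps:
v = 120
G = -3 (G = 3*(-1) = -3)
N(x, q) = (-6 + x)*(-3 + x)/q (N(x, q) = ((x - 6)/(q + 0))*(x - 3) = ((-6 + x)/q)*(-3 + x) = (-6 + x)*(-3 + x)/q)
-3245 + N(67, v) = -3245 + (18 + 67² - 9*67)/120 = -3245 + (18 + 4489 - 603)/120 = -3245 + (1/120)*3904 = -3245 + 488/15 = -48187/15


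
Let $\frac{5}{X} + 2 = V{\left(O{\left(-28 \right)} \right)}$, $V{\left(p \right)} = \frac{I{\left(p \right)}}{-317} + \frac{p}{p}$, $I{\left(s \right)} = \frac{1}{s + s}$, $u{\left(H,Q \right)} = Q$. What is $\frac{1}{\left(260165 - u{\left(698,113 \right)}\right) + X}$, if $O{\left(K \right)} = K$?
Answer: $\frac{17751}{4616094292} \approx 3.8455 \cdot 10^{-6}$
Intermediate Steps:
$I{\left(s \right)} = \frac{1}{2 s}$
$V{\left(p \right)} = 1 - \frac{1}{634 p}$ ($V{\left(p \right)} = \frac{\frac{1}{2} \frac{1}{p}}{-317} + \frac{p}{p} = \frac{1}{2 p} \left(- \frac{1}{317}\right) + 1 = - \frac{1}{634 p} + 1 = 1 - \frac{1}{634 p}$)
$X = - \frac{88760}{17751}$ ($X = \frac{5}{-2 + \frac{- \frac{1}{634} - 28}{-28}} = \frac{5}{-2 - - \frac{17753}{17752}} = \frac{5}{-2 + \frac{17753}{17752}} = \frac{5}{- \frac{17751}{17752}} = 5 \left(- \frac{17752}{17751}\right) = - \frac{88760}{17751} \approx -5.0003$)
$\frac{1}{\left(260165 - u{\left(698,113 \right)}\right) + X} = \frac{1}{\left(260165 - 113\right) - \frac{88760}{17751}} = \frac{1}{260052 - \frac{88760}{17751}} = \frac{1}{\frac{4616094292}{17751}} = \frac{17751}{4616094292}$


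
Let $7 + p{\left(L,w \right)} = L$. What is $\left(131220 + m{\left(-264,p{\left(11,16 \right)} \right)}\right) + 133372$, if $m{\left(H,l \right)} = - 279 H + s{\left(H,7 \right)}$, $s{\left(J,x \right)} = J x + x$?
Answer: $336407$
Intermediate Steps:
$s{\left(J,x \right)} = x + J x$
$p{\left(L,w \right)} = -7 + L$
$m{\left(H,l \right)} = 7 - 272 H$ ($m{\left(H,l \right)} = - 279 H + 7 \left(1 + H\right) = - 279 H + \left(7 + 7 H\right) = 7 - 272 H$)
$\left(131220 + m{\left(-264,p{\left(11,16 \right)} \right)}\right) + 133372 = \left(131220 + \left(7 - -71808\right)\right) + 133372 = \left(131220 + \left(7 + 71808\right)\right) + 133372 = \left(131220 + 71815\right) + 133372 = 203035 + 133372 = 336407$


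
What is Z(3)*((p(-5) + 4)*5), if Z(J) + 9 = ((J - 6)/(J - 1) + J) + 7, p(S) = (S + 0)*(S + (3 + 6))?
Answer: 40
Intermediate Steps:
p(S) = S*(9 + S) (p(S) = S*(S + 9) = S*(9 + S))
Z(J) = -2 + J + (-6 + J)/(-1 + J) (Z(J) = -9 + (((J - 6)/(J - 1) + J) + 7) = -9 + (((-6 + J)/(-1 + J) + J) + 7) = -9 + ((J + (-6 + J)/(-1 + J)) + 7) = -9 + (7 + J + (-6 + J)/(-1 + J)) = -2 + J + (-6 + J)/(-1 + J))
Z(3)*((p(-5) + 4)*5) = ((-4 + 3**2 - 2*3)/(-1 + 3))*((-5*(9 - 5) + 4)*5) = ((-4 + 9 - 6)/2)*((-5*4 + 4)*5) = ((1/2)*(-1))*((-20 + 4)*5) = -(-8)*5 = -1/2*(-80) = 40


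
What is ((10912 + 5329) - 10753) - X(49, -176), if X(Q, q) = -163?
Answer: 5651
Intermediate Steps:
((10912 + 5329) - 10753) - X(49, -176) = ((10912 + 5329) - 10753) - 1*(-163) = (16241 - 10753) + 163 = 5488 + 163 = 5651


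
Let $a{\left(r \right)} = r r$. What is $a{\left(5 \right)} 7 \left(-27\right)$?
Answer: $-4725$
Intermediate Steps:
$a{\left(r \right)} = r^{2}$
$a{\left(5 \right)} 7 \left(-27\right) = 5^{2} \cdot 7 \left(-27\right) = 25 \cdot 7 \left(-27\right) = 175 \left(-27\right) = -4725$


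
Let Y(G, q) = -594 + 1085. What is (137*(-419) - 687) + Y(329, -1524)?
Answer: -57599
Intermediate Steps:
Y(G, q) = 491
(137*(-419) - 687) + Y(329, -1524) = (137*(-419) - 687) + 491 = (-57403 - 687) + 491 = -58090 + 491 = -57599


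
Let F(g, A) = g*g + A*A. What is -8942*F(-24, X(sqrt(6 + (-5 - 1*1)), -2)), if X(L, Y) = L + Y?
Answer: -5186360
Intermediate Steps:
F(g, A) = A**2 + g**2 (F(g, A) = g**2 + A**2 = A**2 + g**2)
-8942*F(-24, X(sqrt(6 + (-5 - 1*1)), -2)) = -8942*((sqrt(6 + (-5 - 1*1)) - 2)**2 + (-24)**2) = -8942*((sqrt(6 + (-5 - 1)) - 2)**2 + 576) = -8942*((sqrt(6 - 6) - 2)**2 + 576) = -8942*((sqrt(0) - 2)**2 + 576) = -8942*((0 - 2)**2 + 576) = -8942*((-2)**2 + 576) = -8942*(4 + 576) = -8942*580 = -5186360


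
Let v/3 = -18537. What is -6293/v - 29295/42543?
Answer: -151266794/262873197 ≈ -0.57544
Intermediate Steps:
v = -55611 (v = 3*(-18537) = -55611)
-6293/v - 29295/42543 = -6293/(-55611) - 29295/42543 = -6293*(-1/55611) - 29295*1/42543 = 6293/55611 - 3255/4727 = -151266794/262873197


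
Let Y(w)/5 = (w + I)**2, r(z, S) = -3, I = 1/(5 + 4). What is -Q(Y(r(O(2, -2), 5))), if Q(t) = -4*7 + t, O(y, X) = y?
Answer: -1112/81 ≈ -13.728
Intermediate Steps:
I = 1/9 ≈ 0.11111
Y(w) = 5*(1/9 + w)**2 (Y(w) = 5*(w + 1/9)**2 = 5*(1/9 + w)**2)
Q(t) = -28 + t
-Q(Y(r(O(2, -2), 5))) = -(-28 + 5*(1 + 9*(-3))**2/81) = -(-28 + 5*(1 - 27)**2/81) = -(-28 + (5/81)*(-26)**2) = -(-28 + (5/81)*676) = -(-28 + 3380/81) = -1*1112/81 = -1112/81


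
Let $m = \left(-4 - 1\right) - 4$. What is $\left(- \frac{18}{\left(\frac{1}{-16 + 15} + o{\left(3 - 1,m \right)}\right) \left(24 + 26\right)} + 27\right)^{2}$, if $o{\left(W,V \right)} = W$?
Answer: $\frac{443556}{625} \approx 709.69$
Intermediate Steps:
$m = -9$ ($m = -5 - 4 = -9$)
$\left(- \frac{18}{\left(\frac{1}{-16 + 15} + o{\left(3 - 1,m \right)}\right) \left(24 + 26\right)} + 27\right)^{2} = \left(- \frac{18}{\left(\frac{1}{-16 + 15} + \left(3 - 1\right)\right) \left(24 + 26\right)} + 27\right)^{2} = \left(- \frac{18}{\left(\frac{1}{-1} + \left(3 - 1\right)\right) 50} + 27\right)^{2} = \left(- \frac{18}{\left(-1 + 2\right) 50} + 27\right)^{2} = \left(- \frac{18}{1 \cdot 50} + 27\right)^{2} = \left(- \frac{18}{50} + 27\right)^{2} = \left(\left(-18\right) \frac{1}{50} + 27\right)^{2} = \left(- \frac{9}{25} + 27\right)^{2} = \left(\frac{666}{25}\right)^{2} = \frac{443556}{625}$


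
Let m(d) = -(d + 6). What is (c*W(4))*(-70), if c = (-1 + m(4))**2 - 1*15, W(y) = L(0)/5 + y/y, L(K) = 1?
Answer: -8904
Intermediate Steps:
m(d) = -6 - d (m(d) = -(6 + d) = -6 - d)
W(y) = 6/5 (W(y) = 1/5 + y/y = 1*(1/5) + 1 = 1/5 + 1 = 6/5)
c = 106 (c = (-1 + (-6 - 1*4))**2 - 1*15 = (-1 + (-6 - 4))**2 - 15 = (-1 - 10)**2 - 15 = (-11)**2 - 15 = 121 - 15 = 106)
(c*W(4))*(-70) = (106*(6/5))*(-70) = (636/5)*(-70) = -8904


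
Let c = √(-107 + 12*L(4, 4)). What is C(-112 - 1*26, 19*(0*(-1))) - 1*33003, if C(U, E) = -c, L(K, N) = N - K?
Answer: -33003 - I*√107 ≈ -33003.0 - 10.344*I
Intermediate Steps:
c = I*√107 (c = √(-107 + 12*(4 - 1*4)) = √(-107 + 12*(4 - 4)) = √(-107 + 12*0) = √(-107 + 0) = √(-107) = I*√107 ≈ 10.344*I)
C(U, E) = -I*√107
C(-112 - 1*26, 19*(0*(-1))) - 1*33003 = -I*√107 - 1*33003 = -I*√107 - 33003 = -33003 - I*√107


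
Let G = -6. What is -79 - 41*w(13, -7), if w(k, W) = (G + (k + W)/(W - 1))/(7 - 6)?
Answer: 791/4 ≈ 197.75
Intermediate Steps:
w(k, W) = -6 + (W + k)/(-1 + W) (w(k, W) = (-6 + (k + W)/(W - 1))/(7 - 6) = (-6 + (W + k)/(-1 + W))/1 = (-6 + (W + k)/(-1 + W))*1 = -6 + (W + k)/(-1 + W))
-79 - 41*w(13, -7) = -79 - 41*(6 + 13 - 5*(-7))/(-1 - 7) = -79 - 41*(6 + 13 + 35)/(-8) = -79 - (-41)*54/8 = -79 - 41*(-27/4) = -79 + 1107/4 = 791/4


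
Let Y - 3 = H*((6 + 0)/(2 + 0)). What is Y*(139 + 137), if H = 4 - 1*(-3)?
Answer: 6624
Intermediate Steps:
H = 7 (H = 4 + 3 = 7)
Y = 24 (Y = 3 + 7*((6 + 0)/(2 + 0)) = 3 + 7*(6/2) = 3 + 7*(6*(½)) = 3 + 7*3 = 3 + 21 = 24)
Y*(139 + 137) = 24*(139 + 137) = 24*276 = 6624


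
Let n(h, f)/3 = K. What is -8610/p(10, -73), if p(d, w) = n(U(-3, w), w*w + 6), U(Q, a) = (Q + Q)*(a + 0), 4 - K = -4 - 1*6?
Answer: -205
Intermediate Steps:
K = 14 (K = 4 - (-4 - 1*6) = 4 - (-4 - 6) = 4 - 1*(-10) = 4 + 10 = 14)
U(Q, a) = 2*Q*a (U(Q, a) = (2*Q)*a = 2*Q*a)
n(h, f) = 42 (n(h, f) = 3*14 = 42)
p(d, w) = 42
-8610/p(10, -73) = -8610/42 = -8610*1/42 = -205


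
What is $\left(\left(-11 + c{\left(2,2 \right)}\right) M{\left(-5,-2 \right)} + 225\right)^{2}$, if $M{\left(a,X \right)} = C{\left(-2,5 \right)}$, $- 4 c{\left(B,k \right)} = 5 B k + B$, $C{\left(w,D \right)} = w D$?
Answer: $152100$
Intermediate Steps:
$C{\left(w,D \right)} = D w$
$c{\left(B,k \right)} = - \frac{B}{4} - \frac{5 B k}{4}$ ($c{\left(B,k \right)} = - \frac{5 B k + B}{4} = - \frac{B + 5 B k}{4} = - \frac{B}{4} - \frac{5 B k}{4}$)
$M{\left(a,X \right)} = -10$ ($M{\left(a,X \right)} = 5 \left(-2\right) = -10$)
$\left(\left(-11 + c{\left(2,2 \right)}\right) M{\left(-5,-2 \right)} + 225\right)^{2} = \left(\left(-11 - \frac{1 + 5 \cdot 2}{2}\right) \left(-10\right) + 225\right)^{2} = \left(\left(-11 - \frac{1 + 10}{2}\right) \left(-10\right) + 225\right)^{2} = \left(\left(-11 - \frac{1}{2} \cdot 11\right) \left(-10\right) + 225\right)^{2} = \left(\left(-11 - \frac{11}{2}\right) \left(-10\right) + 225\right)^{2} = \left(\left(- \frac{33}{2}\right) \left(-10\right) + 225\right)^{2} = \left(165 + 225\right)^{2} = 390^{2} = 152100$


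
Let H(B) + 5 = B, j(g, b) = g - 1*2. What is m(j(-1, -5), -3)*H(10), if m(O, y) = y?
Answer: -15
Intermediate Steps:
j(g, b) = -2 + g (j(g, b) = g - 2 = -2 + g)
H(B) = -5 + B
m(j(-1, -5), -3)*H(10) = -3*(-5 + 10) = -3*5 = -15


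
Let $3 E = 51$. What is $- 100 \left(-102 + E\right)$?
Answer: $8500$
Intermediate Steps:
$E = 17$ ($E = \frac{1}{3} \cdot 51 = 17$)
$- 100 \left(-102 + E\right) = - 100 \left(-102 + 17\right) = \left(-100\right) \left(-85\right) = 8500$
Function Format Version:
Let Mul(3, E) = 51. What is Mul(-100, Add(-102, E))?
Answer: 8500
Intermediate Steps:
E = 17 (E = Mul(Rational(1, 3), 51) = 17)
Mul(-100, Add(-102, E)) = Mul(-100, Add(-102, 17)) = Mul(-100, -85) = 8500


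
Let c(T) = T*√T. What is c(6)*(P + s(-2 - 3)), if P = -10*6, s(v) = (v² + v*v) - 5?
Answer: -90*√6 ≈ -220.45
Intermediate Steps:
c(T) = T^(3/2)
s(v) = -5 + 2*v² (s(v) = (v² + v²) - 5 = 2*v² - 5 = -5 + 2*v²)
P = -60
c(6)*(P + s(-2 - 3)) = 6^(3/2)*(-60 + (-5 + 2*(-2 - 3)²)) = (6*√6)*(-60 + (-5 + 2*(-5)²)) = (6*√6)*(-60 + (-5 + 2*25)) = (6*√6)*(-60 + (-5 + 50)) = (6*√6)*(-60 + 45) = (6*√6)*(-15) = -90*√6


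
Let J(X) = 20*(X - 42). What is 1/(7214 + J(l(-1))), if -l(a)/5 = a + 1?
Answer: 1/6374 ≈ 0.00015689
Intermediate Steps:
l(a) = -5 - 5*a (l(a) = -5*(a + 1) = -5*(1 + a) = -5 - 5*a)
J(X) = -840 + 20*X (J(X) = 20*(-42 + X) = -840 + 20*X)
1/(7214 + J(l(-1))) = 1/(7214 + (-840 + 20*(-5 - 5*(-1)))) = 1/(7214 + (-840 + 20*(-5 + 5))) = 1/(7214 + (-840 + 20*0)) = 1/(7214 + (-840 + 0)) = 1/(7214 - 840) = 1/6374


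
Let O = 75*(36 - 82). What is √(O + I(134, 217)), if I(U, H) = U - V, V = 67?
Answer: I*√3383 ≈ 58.164*I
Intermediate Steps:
I(U, H) = -67 + U (I(U, H) = U - 1*67 = U - 67 = -67 + U)
O = -3450 (O = 75*(-46) = -3450)
√(O + I(134, 217)) = √(-3450 + (-67 + 134)) = √(-3450 + 67) = √(-3383) = I*√3383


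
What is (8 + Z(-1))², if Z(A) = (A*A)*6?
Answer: 196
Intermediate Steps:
Z(A) = 6*A² (Z(A) = A²*6 = 6*A²)
(8 + Z(-1))² = (8 + 6*(-1)²)² = (8 + 6*1)² = (8 + 6)² = 14² = 196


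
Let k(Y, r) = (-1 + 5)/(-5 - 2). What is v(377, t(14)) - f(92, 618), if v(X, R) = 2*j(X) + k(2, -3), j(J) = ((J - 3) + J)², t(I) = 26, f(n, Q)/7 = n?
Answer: 7891502/7 ≈ 1.1274e+6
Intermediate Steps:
f(n, Q) = 7*n
k(Y, r) = -4/7 (k(Y, r) = 4/(-7) = 4*(-⅐) = -4/7)
j(J) = (-3 + 2*J)² (j(J) = ((-3 + J) + J)² = (-3 + 2*J)²)
v(X, R) = -4/7 + 2*(-3 + 2*X)² (v(X, R) = 2*(-3 + 2*X)² - 4/7 = -4/7 + 2*(-3 + 2*X)²)
v(377, t(14)) - f(92, 618) = (-4/7 + 2*(-3 + 2*377)²) - 7*92 = (-4/7 + 2*(-3 + 754)²) - 1*644 = (-4/7 + 2*751²) - 644 = (-4/7 + 2*564001) - 644 = (-4/7 + 1128002) - 644 = 7896010/7 - 644 = 7891502/7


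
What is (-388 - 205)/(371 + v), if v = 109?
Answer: -593/480 ≈ -1.2354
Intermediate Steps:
(-388 - 205)/(371 + v) = (-388 - 205)/(371 + 109) = -593/480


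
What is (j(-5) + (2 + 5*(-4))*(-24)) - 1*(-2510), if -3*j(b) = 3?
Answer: 2941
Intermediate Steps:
j(b) = -1 (j(b) = -⅓*3 = -1)
(j(-5) + (2 + 5*(-4))*(-24)) - 1*(-2510) = (-1 + (2 + 5*(-4))*(-24)) - 1*(-2510) = (-1 + (2 - 20)*(-24)) + 2510 = (-1 - 18*(-24)) + 2510 = (-1 + 432) + 2510 = 431 + 2510 = 2941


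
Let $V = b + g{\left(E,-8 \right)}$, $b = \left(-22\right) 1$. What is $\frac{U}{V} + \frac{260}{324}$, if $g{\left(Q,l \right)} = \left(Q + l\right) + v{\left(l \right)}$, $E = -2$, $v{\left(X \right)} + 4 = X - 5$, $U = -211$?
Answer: $\frac{20276}{3969} \approx 5.1086$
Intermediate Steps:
$b = -22$
$v{\left(X \right)} = -9 + X$ ($v{\left(X \right)} = -4 + \left(X - 5\right) = -4 + \left(-5 + X\right) = -9 + X$)
$g{\left(Q,l \right)} = -9 + Q + 2 l$ ($g{\left(Q,l \right)} = \left(Q + l\right) + \left(-9 + l\right) = -9 + Q + 2 l$)
$V = -49$ ($V = -22 - 27 = -49$)
$\frac{U}{V} + \frac{260}{324} = - \frac{211}{-49} + \frac{260}{324} = \left(-211\right) \left(- \frac{1}{49}\right) + 260 \cdot \frac{1}{324} = \frac{211}{49} + \frac{65}{81} = \frac{20276}{3969}$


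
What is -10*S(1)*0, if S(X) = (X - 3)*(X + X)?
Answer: 0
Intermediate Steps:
S(X) = 2*X*(-3 + X) (S(X) = (-3 + X)*(2*X) = 2*X*(-3 + X))
-10*S(1)*0 = -20*(-3 + 1)*0 = -20*(-2)*0 = -10*(-4)*0 = 40*0 = 0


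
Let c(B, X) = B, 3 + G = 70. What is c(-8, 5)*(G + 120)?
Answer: -1496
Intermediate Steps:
G = 67 (G = -3 + 70 = 67)
c(-8, 5)*(G + 120) = -8*(67 + 120) = -8*187 = -1496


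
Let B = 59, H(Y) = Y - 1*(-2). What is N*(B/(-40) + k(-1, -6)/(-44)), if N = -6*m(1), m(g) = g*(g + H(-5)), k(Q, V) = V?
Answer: -1767/110 ≈ -16.064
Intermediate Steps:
H(Y) = 2 + Y (H(Y) = Y + 2 = 2 + Y)
m(g) = g*(-3 + g) (m(g) = g*(g + (2 - 5)) = g*(g - 3) = g*(-3 + g))
N = 12 (N = -6*(-3 + 1) = -6*(-2) = 12)
N*(B/(-40) + k(-1, -6)/(-44)) = 12*(59/(-40) - 6/(-44)) = 12*(59*(-1/40) - 6*(-1/44)) = 12*(-59/40 + 3/22) = 12*(-589/440) = -1767/110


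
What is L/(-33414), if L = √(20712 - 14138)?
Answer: -√6574/33414 ≈ -0.0024265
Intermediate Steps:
L = √6574 ≈ 81.080
L/(-33414) = √6574/(-33414) = √6574*(-1/33414) = -√6574/33414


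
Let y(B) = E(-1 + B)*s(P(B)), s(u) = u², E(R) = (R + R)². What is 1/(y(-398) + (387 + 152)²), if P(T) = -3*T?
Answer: 1/907850997865 ≈ 1.1015e-12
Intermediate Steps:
E(R) = 4*R² (E(R) = (2*R)² = 4*R²)
y(B) = 36*B²*(-1 + B)² (y(B) = (4*(-1 + B)²)*(-3*B)² = (4*(-1 + B)²)*(9*B²) = 36*B²*(-1 + B)²)
1/(y(-398) + (387 + 152)²) = 1/(36*(-398)²*(-1 - 398)² + (387 + 152)²) = 1/(36*158404*(-399)² + 539²) = 1/(36*158404*159201 + 290521) = 1/(907850707344 + 290521) = 1/907850997865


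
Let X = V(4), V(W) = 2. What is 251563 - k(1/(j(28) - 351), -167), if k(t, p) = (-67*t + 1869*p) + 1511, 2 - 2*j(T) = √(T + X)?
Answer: 27544879095/48997 + 67*√30/244985 ≈ 5.6218e+5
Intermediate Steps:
X = 2
j(T) = 1 - √(2 + T)/2 (j(T) = 1 - √(T + 2)/2 = 1 - √(2 + T)/2)
k(t, p) = 1511 - 67*t + 1869*p
251563 - k(1/(j(28) - 351), -167) = 251563 - (1511 - 67/((1 - √(2 + 28)/2) - 351) + 1869*(-167)) = 251563 - (1511 - 67/((1 - √30/2) - 351) - 312123) = 251563 - (1511 - 67/(-350 - √30/2) - 312123) = 251563 - (-310612 - 67/(-350 - √30/2)) = 251563 + (310612 + 67/(-350 - √30/2)) = 562175 + 67/(-350 - √30/2)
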